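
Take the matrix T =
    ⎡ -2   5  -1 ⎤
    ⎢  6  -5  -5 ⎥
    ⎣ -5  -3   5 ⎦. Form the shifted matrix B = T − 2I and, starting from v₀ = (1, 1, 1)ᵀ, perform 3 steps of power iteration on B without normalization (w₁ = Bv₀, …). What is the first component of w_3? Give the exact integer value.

432

B = T − 2I has rows (-4, 5, -1); (6, -7, -5); (-5, -3, 3)
w1 = Bv₀ = (0, -6, -5)
w2 = Bw1 = (-25, 67, 3)
w3 = Bw2 = (432, -634, -67)
Requested component of w3: 432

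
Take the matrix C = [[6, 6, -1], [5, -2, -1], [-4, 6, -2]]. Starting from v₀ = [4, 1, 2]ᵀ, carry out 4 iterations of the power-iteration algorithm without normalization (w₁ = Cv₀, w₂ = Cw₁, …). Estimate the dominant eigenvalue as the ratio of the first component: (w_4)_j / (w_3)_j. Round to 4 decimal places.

9.0184

w1 = Cv₀ = (28, 16, -14)
w2 = Cw1 = (278, 122, 12)
w3 = Cw2 = (2388, 1134, -404)
w4 = Cw3 = (21536, 10076, -1940)
Ratio at component: 21536 / 2388 = 9.0184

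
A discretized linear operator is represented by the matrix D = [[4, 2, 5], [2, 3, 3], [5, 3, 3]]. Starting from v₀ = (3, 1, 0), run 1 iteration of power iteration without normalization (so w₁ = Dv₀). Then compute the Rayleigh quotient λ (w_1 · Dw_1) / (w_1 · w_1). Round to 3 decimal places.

w1 = Dv₀ = (14, 9, 18)
Dw1 = (164, 109, 151)
w1·Dw1 = 14·164 + 9·109 + 18·151 = 5995; w1·w1 = 14·14 + 9·9 + 18·18 = 601
λ ≈ 5995/601 = 9.975

9.975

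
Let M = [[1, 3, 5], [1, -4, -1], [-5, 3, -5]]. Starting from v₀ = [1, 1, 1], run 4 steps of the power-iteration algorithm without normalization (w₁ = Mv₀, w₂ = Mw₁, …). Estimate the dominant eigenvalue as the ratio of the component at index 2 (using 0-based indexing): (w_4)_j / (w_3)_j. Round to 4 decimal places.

w1 = Mv₀ = (9, -4, -7)
w2 = Mw1 = (-38, 32, -22)
w3 = Mw2 = (-52, -144, 396)
w4 = Mw3 = (1496, 128, -2152)
Ratio at component: -2152 / 396 = -5.4343

λ ≈ -5.4343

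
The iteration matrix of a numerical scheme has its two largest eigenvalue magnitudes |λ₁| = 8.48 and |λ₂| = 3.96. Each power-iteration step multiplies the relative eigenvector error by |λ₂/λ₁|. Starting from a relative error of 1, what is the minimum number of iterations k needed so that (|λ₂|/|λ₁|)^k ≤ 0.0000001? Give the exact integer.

22

|λ₂/λ₁| = 3.96/8.48 = 0.46698
Need k ≥ ln(0.0000001) / ln(0.46698) = -16.1181 / -0.7615 ≈ 21.167
Smallest integer k satisfying the bound: 22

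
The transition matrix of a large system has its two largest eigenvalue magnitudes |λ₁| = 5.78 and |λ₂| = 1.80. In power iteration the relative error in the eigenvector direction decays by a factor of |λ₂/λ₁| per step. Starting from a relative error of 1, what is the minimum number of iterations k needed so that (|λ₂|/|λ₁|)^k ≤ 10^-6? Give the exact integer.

12

|λ₂/λ₁| = 1.80/5.78 = 0.31142
Need k ≥ ln(10^-6) / ln(0.31142) = -13.8155 / -1.1666 ≈ 11.842
Smallest integer k satisfying the bound: 12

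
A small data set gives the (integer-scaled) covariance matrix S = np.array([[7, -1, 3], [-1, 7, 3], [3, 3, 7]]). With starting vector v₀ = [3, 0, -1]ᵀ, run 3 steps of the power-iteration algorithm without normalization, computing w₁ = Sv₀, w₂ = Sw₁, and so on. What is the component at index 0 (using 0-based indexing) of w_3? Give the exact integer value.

w1 = Sv₀ = (7·3 + (-1)·0 + 3·(-1); (-1)·3 + 7·0 + 3·(-1); 3·3 + 3·0 + 7·(-1)) = (18, -6, 2)
w2 = Sw1 = (7·18 + (-1)·(-6) + 3·2; (-1)·18 + 7·(-6) + 3·2; 3·18 + 3·(-6) + 7·2) = (138, -54, 50)
w3 = Sw2 = (1170, -366, 602)
The requested component of w3 is 1170.

1170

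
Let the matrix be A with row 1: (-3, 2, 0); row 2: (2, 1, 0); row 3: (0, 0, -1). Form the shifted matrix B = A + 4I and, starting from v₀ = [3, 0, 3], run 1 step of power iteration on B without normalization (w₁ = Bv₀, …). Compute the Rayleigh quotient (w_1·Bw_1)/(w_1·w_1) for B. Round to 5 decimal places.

4.00000

B = A + 4I has rows (1, 2, 0); (2, 5, 0); (0, 0, 3)
w1 = Bv₀ = (3, 6, 9)
Bw1 = (15, 36, 27)
w1·Bw1 = 504; w1·w1 = 126; μ ≈ 504/126 = 4.00000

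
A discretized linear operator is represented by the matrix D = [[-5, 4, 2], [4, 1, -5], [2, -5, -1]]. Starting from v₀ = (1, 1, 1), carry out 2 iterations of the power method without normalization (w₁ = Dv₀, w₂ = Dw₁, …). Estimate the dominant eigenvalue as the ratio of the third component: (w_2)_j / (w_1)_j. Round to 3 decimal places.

λ ≈ -1.500

w1 = Dv₀ = ((-5)·1 + 4·1 + 2·1; 4·1 + 1·1 + (-5)·1; 2·1 + (-5)·1 + (-1)·1) = (1, 0, -4)
w2 = Dw1 = ((-5)·1 + 4·0 + 2·(-4); 4·1 + 1·0 + (-5)·(-4); 2·1 + (-5)·0 + (-1)·(-4)) = (-13, 24, 6)
Ratio at component: 6 / -4 = -1.500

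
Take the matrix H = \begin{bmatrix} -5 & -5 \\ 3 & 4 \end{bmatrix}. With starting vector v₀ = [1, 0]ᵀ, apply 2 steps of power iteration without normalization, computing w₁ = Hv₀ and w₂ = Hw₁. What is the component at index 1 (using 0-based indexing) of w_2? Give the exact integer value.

-3

w1 = Hv₀ = ((-5)·1 + (-5)·0; 3·1 + 4·0) = (-5, 3)
w2 = Hw1 = ((-5)·(-5) + (-5)·3; 3·(-5) + 4·3) = (10, -3)
The requested component of w2 is -3.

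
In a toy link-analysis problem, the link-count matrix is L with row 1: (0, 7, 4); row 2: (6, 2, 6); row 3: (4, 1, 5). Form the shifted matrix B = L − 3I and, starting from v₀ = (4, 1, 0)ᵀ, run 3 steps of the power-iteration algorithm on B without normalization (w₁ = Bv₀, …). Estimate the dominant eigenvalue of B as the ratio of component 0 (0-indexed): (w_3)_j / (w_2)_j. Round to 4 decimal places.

μ ≈ -0.9877

B = L − 3I has rows (-3, 7, 4); (6, -1, 6); (4, 1, 2)
w1 = Bv₀ = ((-3)·4 + 7·1 + 4·0; 6·4 + (-1)·1 + 6·0; 4·4 + 1·1 + 2·0) = (-5, 23, 17)
w2 = Bw1 = ((-3)·(-5) + 7·23 + 4·17; 6·(-5) + (-1)·23 + 6·17; 4·(-5) + 1·23 + 2·17) = (244, 49, 37)
w3 = Bw2 = (-241, 1637, 1099)
Ratio: -241/244 = -0.9877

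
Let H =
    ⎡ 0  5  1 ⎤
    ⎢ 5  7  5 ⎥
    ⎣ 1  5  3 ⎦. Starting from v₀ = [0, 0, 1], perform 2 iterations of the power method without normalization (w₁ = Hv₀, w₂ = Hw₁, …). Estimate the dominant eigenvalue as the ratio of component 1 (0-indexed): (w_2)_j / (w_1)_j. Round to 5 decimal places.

w1 = Hv₀ = (0·0 + 5·0 + 1·1; 5·0 + 7·0 + 5·1; 1·0 + 5·0 + 3·1) = (1, 5, 3)
w2 = Hw1 = (0·1 + 5·5 + 1·3; 5·1 + 7·5 + 5·3; 1·1 + 5·5 + 3·3) = (28, 55, 35)
Ratio at component: 55 / 5 = 11.00000

11.00000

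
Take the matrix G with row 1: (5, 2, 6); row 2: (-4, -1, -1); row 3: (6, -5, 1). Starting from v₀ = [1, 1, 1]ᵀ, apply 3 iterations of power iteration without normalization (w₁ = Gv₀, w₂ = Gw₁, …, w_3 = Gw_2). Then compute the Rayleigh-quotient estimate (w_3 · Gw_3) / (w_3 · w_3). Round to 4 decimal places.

9.9140

w1 = Gv₀ = (5·1 + 2·1 + 6·1; (-4)·1 + (-1)·1 + (-1)·1; 6·1 + (-5)·1 + 1·1) = (13, -6, 2)
w2 = Gw1 = (5·13 + 2·(-6) + 6·2; (-4)·13 + (-1)·(-6) + (-1)·2; 6·13 + (-5)·(-6) + 1·2) = (65, -48, 110)
w3 = Gw2 = (889, -322, 740)
Gw3 = (8241, -3974, 7684)
w3·Gw3 = 889·8241 + (-322)·(-3974) + 740·7684 = 14292037; w3·w3 = 889·889 + (-322)·(-322) + 740·740 = 1441605
λ ≈ 14292037/1441605 = 9.9140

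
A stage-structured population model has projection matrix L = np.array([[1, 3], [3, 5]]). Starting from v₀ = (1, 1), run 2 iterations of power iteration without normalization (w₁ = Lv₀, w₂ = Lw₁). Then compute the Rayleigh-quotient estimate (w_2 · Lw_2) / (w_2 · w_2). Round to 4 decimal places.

w1 = Lv₀ = (4, 8)
w2 = Lw1 = (28, 52)
Lw2 = (184, 344)
w2·Lw2 = 28·184 + 52·344 = 23040; w2·w2 = 28·28 + 52·52 = 3488
λ ≈ 23040/3488 = 6.6055

λ ≈ 6.6055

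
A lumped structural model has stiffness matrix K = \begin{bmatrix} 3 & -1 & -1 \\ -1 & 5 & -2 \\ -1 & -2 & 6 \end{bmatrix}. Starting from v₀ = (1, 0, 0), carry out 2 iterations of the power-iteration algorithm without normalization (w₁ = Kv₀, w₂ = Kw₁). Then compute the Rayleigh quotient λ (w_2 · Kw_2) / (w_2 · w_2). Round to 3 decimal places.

4.636

w1 = Kv₀ = (3, -1, -1)
w2 = Kw1 = (11, -6, -7)
Kw2 = (46, -27, -41)
w2·Kw2 = 11·46 + (-6)·(-27) + (-7)·(-41) = 955; w2·w2 = 11·11 + (-6)·(-6) + (-7)·(-7) = 206
λ ≈ 955/206 = 4.636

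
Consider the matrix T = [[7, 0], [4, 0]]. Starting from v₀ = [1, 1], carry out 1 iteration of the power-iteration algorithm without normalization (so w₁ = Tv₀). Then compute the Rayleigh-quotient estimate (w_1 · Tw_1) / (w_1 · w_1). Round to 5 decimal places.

λ ≈ 7.00000

w1 = Tv₀ = (7·1 + 0·1; 4·1 + 0·1) = (7, 4)
Tw1 = (49, 28)
w1·Tw1 = 7·49 + 4·28 = 455; w1·w1 = 7·7 + 4·4 = 65
λ ≈ 455/65 = 7.00000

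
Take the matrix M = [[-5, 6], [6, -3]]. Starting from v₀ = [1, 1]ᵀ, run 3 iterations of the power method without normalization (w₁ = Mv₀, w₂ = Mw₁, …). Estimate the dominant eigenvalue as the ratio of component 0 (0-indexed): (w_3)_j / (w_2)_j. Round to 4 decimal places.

w1 = Mv₀ = ((-5)·1 + 6·1; 6·1 + (-3)·1) = (1, 3)
w2 = Mw1 = ((-5)·1 + 6·3; 6·1 + (-3)·3) = (13, -3)
w3 = Mw2 = (-83, 87)
Ratio at component: -83 / 13 = -6.3846

-6.3846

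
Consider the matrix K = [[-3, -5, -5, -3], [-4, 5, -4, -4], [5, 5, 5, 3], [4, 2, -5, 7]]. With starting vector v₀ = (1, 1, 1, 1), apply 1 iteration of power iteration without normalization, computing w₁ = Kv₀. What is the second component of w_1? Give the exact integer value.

w1 = Kv₀ = ((-3)·1 + (-5)·1 + (-5)·1 + (-3)·1; (-4)·1 + 5·1 + (-4)·1 + (-4)·1; 5·1 + 5·1 + 5·1 + 3·1; 4·1 + 2·1 + (-5)·1 + 7·1) = (-16, -7, 18, 8)
The requested component of w1 is -7.

-7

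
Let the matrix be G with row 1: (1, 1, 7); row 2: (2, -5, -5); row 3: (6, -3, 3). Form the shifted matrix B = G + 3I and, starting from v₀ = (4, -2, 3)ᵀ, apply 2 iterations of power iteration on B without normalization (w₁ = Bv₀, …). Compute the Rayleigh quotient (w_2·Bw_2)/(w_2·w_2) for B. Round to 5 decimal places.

B = G + 3I has rows (4, 1, 7); (2, -2, -5); (6, -3, 6)
w1 = Bv₀ = (35, -3, 48)
w2 = Bw1 = (473, -164, 507)
Bw2 = (5277, -1261, 6372)
w2·Bw2 = 5933429; w2·w2 = 507674; μ ≈ 5933429/507674 = 11.68748

μ ≈ 11.68748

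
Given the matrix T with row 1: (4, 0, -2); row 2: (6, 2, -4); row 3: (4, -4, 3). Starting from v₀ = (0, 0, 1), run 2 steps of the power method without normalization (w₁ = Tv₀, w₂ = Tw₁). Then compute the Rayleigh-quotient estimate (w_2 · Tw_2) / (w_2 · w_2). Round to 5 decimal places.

λ ≈ 6.80119

w1 = Tv₀ = (4·0 + 0·0 + (-2)·1; 6·0 + 2·0 + (-4)·1; 4·0 + (-4)·0 + 3·1) = (-2, -4, 3)
w2 = Tw1 = (4·(-2) + 0·(-4) + (-2)·3; 6·(-2) + 2·(-4) + (-4)·3; 4·(-2) + (-4)·(-4) + 3·3) = (-14, -32, 17)
Tw2 = (-90, -216, 123)
w2·Tw2 = (-14)·(-90) + (-32)·(-216) + 17·123 = 10263; w2·w2 = (-14)·(-14) + (-32)·(-32) + 17·17 = 1509
λ ≈ 10263/1509 = 6.80119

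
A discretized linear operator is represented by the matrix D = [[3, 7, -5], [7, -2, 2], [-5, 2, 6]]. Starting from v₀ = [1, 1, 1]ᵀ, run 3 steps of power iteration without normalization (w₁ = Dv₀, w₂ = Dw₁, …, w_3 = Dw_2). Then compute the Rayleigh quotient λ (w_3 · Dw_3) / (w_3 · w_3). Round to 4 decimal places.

w1 = Dv₀ = (3·1 + 7·1 + (-5)·1; 7·1 + (-2)·1 + 2·1; (-5)·1 + 2·1 + 6·1) = (5, 7, 3)
w2 = Dw1 = (3·5 + 7·7 + (-5)·3; 7·5 + (-2)·7 + 2·3; (-5)·5 + 2·7 + 6·3) = (49, 27, 7)
w3 = Dw2 = (301, 303, -149)
Dw3 = (3769, 1203, -1793)
w3·Dw3 = 301·3769 + 303·1203 + (-149)·(-1793) = 1766135; w3·w3 = 301·301 + 303·303 + (-149)·(-149) = 204611
λ ≈ 1766135/204611 = 8.6317

λ ≈ 8.6317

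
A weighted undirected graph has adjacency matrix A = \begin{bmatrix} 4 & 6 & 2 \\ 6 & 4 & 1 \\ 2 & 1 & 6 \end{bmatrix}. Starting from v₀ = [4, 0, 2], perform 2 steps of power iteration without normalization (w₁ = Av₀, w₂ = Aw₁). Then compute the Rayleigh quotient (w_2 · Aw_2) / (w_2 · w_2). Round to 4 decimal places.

10.8901

w1 = Av₀ = (4·4 + 6·0 + 2·2; 6·4 + 4·0 + 1·2; 2·4 + 1·0 + 6·2) = (20, 26, 20)
w2 = Aw1 = (4·20 + 6·26 + 2·20; 6·20 + 4·26 + 1·20; 2·20 + 1·26 + 6·20) = (276, 244, 186)
Aw2 = (2940, 2818, 1912)
w2·Aw2 = 276·2940 + 244·2818 + 186·1912 = 1854664; w2·w2 = 276·276 + 244·244 + 186·186 = 170308
λ ≈ 1854664/170308 = 10.8901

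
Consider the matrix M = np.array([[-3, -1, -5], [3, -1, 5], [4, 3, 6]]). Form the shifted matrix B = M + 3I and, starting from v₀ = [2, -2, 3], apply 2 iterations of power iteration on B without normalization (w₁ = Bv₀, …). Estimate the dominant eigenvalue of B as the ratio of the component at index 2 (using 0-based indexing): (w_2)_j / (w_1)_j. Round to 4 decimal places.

B = M + 3I has rows (0, -1, -5); (3, 2, 5); (4, 3, 9)
w1 = Bv₀ = (-13, 17, 29)
w2 = Bw1 = (-162, 140, 260)
Ratio: 260/29 = 8.9655

8.9655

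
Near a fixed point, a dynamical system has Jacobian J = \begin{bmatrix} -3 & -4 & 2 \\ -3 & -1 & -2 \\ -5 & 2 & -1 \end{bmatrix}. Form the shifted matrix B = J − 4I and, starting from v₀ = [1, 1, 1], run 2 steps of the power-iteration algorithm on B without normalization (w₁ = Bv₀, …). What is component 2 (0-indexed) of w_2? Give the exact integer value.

65

B = J − 4I has rows (-7, -4, 2); (-3, -5, -2); (-5, 2, -5)
w1 = Bv₀ = ((-7)·1 + (-4)·1 + 2·1; (-3)·1 + (-5)·1 + (-2)·1; (-5)·1 + 2·1 + (-5)·1) = (-9, -10, -8)
w2 = Bw1 = ((-7)·(-9) + (-4)·(-10) + 2·(-8); (-3)·(-9) + (-5)·(-10) + (-2)·(-8); (-5)·(-9) + 2·(-10) + (-5)·(-8)) = (87, 93, 65)
Requested component of w2: 65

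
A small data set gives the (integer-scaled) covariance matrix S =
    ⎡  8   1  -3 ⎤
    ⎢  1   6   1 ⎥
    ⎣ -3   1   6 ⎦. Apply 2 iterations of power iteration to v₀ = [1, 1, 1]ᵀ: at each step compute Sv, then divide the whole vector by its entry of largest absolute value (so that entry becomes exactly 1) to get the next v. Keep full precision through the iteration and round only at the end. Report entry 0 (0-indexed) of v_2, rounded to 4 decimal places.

0.7586

Sv0 = (6.00000, 8.00000, 4.00000); divide by 8.00000 → v1 = (0.75000, 1.00000, 0.50000)
Sv1 = (5.50000, 7.25000, 1.75000); divide by 7.25000 → v2 = (0.75862, 1.00000, 0.24138)
Requested entry of v2: 44/58 = 0.7586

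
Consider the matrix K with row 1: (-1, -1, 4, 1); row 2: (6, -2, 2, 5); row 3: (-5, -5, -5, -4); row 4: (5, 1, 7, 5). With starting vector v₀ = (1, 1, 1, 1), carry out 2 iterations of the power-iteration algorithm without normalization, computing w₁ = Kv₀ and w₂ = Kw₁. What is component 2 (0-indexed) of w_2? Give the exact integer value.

-47

w1 = Kv₀ = (3, 11, -19, 18)
w2 = Kw1 = (-72, 48, -47, -17)
The requested component of w2 is -47.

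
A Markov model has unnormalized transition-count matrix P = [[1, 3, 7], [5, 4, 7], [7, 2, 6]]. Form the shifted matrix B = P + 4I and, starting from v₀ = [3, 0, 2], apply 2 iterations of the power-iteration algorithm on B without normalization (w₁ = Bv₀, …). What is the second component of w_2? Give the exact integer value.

664

B = P + 4I has rows (5, 3, 7); (5, 8, 7); (7, 2, 10)
w1 = Bv₀ = (29, 29, 41)
w2 = Bw1 = (519, 664, 671)
Requested component of w2: 664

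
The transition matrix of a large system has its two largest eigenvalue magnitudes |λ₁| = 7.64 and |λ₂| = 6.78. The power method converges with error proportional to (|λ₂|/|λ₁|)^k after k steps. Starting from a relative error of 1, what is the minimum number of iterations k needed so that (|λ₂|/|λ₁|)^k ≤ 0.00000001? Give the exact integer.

|λ₂/λ₁| = 6.78/7.64 = 0.88743
Need k ≥ ln(0.00000001) / ln(0.88743) = -18.4207 / -0.1194 ≈ 154.251
Smallest integer k satisfying the bound: 155

155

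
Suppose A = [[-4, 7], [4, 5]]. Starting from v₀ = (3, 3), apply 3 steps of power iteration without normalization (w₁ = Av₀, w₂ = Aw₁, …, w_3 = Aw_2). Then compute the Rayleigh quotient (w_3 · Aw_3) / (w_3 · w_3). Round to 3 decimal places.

λ ≈ 7.550

w1 = Av₀ = (9, 27)
w2 = Aw1 = (153, 171)
w3 = Aw2 = (585, 1467)
Aw3 = (7929, 9675)
w3·Aw3 = 585·7929 + 1467·9675 = 18831690; w3·w3 = 585·585 + 1467·1467 = 2494314
λ ≈ 18831690/2494314 = 7.550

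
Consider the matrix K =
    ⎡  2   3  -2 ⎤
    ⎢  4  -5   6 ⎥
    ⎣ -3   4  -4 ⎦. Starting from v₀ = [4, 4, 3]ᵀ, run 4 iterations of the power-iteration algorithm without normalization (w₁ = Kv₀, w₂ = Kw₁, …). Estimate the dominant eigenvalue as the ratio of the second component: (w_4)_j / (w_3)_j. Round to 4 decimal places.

λ ≈ -9.9075

w1 = Kv₀ = (2·4 + 3·4 + (-2)·3; 4·4 + (-5)·4 + 6·3; (-3)·4 + 4·4 + (-4)·3) = (14, 14, -8)
w2 = Kw1 = (2·14 + 3·14 + (-2)·(-8); 4·14 + (-5)·14 + 6·(-8); (-3)·14 + 4·14 + (-4)·(-8)) = (86, -62, 46)
w3 = Kw2 = (-106, 930, -690)
w4 = Kw3 = (3958, -9214, 6798)
Ratio at component: -9214 / 930 = -9.9075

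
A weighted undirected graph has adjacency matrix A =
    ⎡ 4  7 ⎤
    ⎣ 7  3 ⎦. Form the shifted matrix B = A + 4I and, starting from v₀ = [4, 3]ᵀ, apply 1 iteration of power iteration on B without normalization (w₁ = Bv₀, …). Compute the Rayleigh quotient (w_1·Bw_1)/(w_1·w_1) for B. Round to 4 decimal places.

B = A + 4I has rows (8, 7); (7, 7)
w1 = Bv₀ = (8·4 + 7·3; 7·4 + 7·3) = (53, 49)
Bw1 = (767, 714)
w1·Bw1 = 75637; w1·w1 = 5210; μ ≈ 75637/5210 = 14.5177

μ ≈ 14.5177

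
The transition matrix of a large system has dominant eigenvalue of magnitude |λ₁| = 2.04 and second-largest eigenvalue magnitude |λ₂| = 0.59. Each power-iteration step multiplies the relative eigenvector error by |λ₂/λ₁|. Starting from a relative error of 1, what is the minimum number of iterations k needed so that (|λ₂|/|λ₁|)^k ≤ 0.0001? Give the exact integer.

8

|λ₂/λ₁| = 0.59/2.04 = 0.28922
Need k ≥ ln(0.0001) / ln(0.28922) = -9.2103 / -1.2406 ≈ 7.424
Smallest integer k satisfying the bound: 8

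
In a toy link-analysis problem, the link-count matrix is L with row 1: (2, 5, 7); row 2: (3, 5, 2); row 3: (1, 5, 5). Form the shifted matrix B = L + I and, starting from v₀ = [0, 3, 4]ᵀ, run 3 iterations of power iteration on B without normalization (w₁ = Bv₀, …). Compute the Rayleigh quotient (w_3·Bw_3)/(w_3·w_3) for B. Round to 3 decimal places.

12.082

B = L + I has rows (3, 5, 7); (3, 6, 2); (1, 5, 6)
w1 = Bv₀ = (43, 26, 39)
w2 = Bw1 = (532, 363, 407)
w3 = Bw2 = (6260, 4588, 4789)
Bw3 = (75243, 55886, 57934)
w3·Bw3 = 1004872074; w3·w3 = 83171865; μ ≈ 1004872074/83171865 = 12.082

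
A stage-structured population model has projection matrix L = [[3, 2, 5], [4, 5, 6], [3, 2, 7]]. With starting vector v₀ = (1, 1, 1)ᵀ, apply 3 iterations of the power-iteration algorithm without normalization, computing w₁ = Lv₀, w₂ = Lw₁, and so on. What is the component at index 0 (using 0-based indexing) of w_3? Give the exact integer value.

w1 = Lv₀ = (3·1 + 2·1 + 5·1; 4·1 + 5·1 + 6·1; 3·1 + 2·1 + 7·1) = (10, 15, 12)
w2 = Lw1 = (3·10 + 2·15 + 5·12; 4·10 + 5·15 + 6·12; 3·10 + 2·15 + 7·12) = (120, 187, 144)
w3 = Lw2 = (1454, 2279, 1742)
The requested component of w3 is 1454.

1454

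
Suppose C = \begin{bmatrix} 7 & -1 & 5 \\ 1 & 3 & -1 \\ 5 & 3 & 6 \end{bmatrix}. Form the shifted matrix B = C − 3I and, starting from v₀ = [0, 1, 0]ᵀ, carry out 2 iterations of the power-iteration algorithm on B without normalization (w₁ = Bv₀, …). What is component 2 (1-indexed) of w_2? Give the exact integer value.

B = C − 3I has rows (4, -1, 5); (1, 0, -1); (5, 3, 3)
w1 = Bv₀ = (4·0 + (-1)·1 + 5·0; 1·0 + 0·1 + (-1)·0; 5·0 + 3·1 + 3·0) = (-1, 0, 3)
w2 = Bw1 = (4·(-1) + (-1)·0 + 5·3; 1·(-1) + 0·0 + (-1)·3; 5·(-1) + 3·0 + 3·3) = (11, -4, 4)
Requested component of w2: -4

-4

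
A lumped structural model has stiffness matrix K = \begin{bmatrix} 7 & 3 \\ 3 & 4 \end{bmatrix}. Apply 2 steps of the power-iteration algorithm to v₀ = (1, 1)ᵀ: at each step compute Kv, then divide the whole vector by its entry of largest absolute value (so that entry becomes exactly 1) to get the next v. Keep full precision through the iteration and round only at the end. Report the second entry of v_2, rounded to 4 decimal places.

Kv0 = (10.00000, 7.00000); divide by 10.00000 → v1 = (1.00000, 0.70000)
Kv1 = (9.10000, 5.80000); divide by 9.10000 → v2 = (1.00000, 0.63736)
Requested entry of v2: 58/91 = 0.6374

0.6374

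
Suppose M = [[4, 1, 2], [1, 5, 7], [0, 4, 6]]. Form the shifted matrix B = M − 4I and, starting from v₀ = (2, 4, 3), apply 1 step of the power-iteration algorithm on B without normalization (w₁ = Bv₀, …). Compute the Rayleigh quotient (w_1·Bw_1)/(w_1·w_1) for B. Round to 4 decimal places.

B = M − 4I has rows (0, 1, 2); (1, 1, 7); (0, 4, 2)
w1 = Bv₀ = (10, 27, 22)
Bw1 = (71, 191, 152)
w1·Bw1 = 9211; w1·w1 = 1313; μ ≈ 9211/1313 = 7.0152

7.0152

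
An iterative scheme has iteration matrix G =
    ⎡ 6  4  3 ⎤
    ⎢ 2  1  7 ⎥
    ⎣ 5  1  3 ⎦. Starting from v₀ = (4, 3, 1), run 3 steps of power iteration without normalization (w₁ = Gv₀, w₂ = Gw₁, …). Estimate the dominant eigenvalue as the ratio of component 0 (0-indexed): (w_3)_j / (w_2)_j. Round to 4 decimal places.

w1 = Gv₀ = (6·4 + 4·3 + 3·1; 2·4 + 1·3 + 7·1; 5·4 + 1·3 + 3·1) = (39, 18, 26)
w2 = Gw1 = (6·39 + 4·18 + 3·26; 2·39 + 1·18 + 7·26; 5·39 + 1·18 + 3·26) = (384, 278, 291)
w3 = Gw2 = (4289, 3083, 3071)
Ratio at component: 4289 / 384 = 11.1693

λ ≈ 11.1693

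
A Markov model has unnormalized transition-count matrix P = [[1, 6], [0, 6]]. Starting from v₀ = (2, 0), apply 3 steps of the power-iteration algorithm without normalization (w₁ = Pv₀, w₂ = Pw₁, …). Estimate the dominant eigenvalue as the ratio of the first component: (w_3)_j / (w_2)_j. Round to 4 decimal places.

λ ≈ 1.0000

w1 = Pv₀ = (1·2 + 6·0; 0·2 + 6·0) = (2, 0)
w2 = Pw1 = (1·2 + 6·0; 0·2 + 6·0) = (2, 0)
w3 = Pw2 = (2, 0)
Ratio at component: 2 / 2 = 1.0000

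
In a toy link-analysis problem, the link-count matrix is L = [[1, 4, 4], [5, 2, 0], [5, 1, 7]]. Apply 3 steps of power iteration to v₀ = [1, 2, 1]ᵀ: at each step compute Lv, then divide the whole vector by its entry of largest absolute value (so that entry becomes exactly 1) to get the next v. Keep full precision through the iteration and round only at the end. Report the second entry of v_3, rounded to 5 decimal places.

0.38135

Lv0 = (13.000000, 9.000000, 14.000000); divide by 14.000000 → v1 = (0.928571, 0.642857, 1.000000)
Lv1 = (7.500000, 5.928571, 12.285714); divide by 12.285714 → v2 = (0.610465, 0.482558, 1.000000)
Lv2 = (6.540698, 4.017442, 10.534884); divide by 10.534884 → v3 = (0.620861, 0.381347, 1.000000)
Requested entry of v3: 691/1812 = 0.38135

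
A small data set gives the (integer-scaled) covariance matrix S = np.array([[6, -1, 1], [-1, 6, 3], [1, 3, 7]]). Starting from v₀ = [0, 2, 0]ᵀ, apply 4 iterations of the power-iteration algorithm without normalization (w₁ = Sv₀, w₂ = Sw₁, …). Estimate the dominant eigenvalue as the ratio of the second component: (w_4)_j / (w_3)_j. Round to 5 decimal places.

λ ≈ 9.12531

w1 = Sv₀ = (6·0 + (-1)·2 + 1·0; (-1)·0 + 6·2 + 3·0; 1·0 + 3·2 + 7·0) = (-2, 12, 6)
w2 = Sw1 = (6·(-2) + (-1)·12 + 1·6; (-1)·(-2) + 6·12 + 3·6; 1·(-2) + 3·12 + 7·6) = (-18, 92, 76)
w3 = Sw2 = (-124, 798, 790)
w4 = Sw3 = (-752, 7282, 7800)
Ratio at component: 7282 / 798 = 9.12531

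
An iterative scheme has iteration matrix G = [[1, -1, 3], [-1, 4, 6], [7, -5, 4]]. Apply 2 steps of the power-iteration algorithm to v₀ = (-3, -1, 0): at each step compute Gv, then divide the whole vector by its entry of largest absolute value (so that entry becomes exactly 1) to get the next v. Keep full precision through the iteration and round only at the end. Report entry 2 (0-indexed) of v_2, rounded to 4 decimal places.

0.7449

Gv0 = (-2.00000, -1.00000, -16.00000); divide by -16.00000 → v1 = (0.12500, 0.06250, 1.00000)
Gv1 = (3.06250, 6.12500, 4.56250); divide by 6.12500 → v2 = (0.50000, 1.00000, 0.74490)
Requested entry of v2: -73/-98 = 0.7449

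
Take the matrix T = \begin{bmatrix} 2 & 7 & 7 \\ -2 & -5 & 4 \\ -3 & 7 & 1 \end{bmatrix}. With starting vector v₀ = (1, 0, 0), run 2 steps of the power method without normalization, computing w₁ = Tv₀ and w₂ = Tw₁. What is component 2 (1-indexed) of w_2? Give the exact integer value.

w1 = Tv₀ = (2·1 + 7·0 + 7·0; (-2)·1 + (-5)·0 + 4·0; (-3)·1 + 7·0 + 1·0) = (2, -2, -3)
w2 = Tw1 = (2·2 + 7·(-2) + 7·(-3); (-2)·2 + (-5)·(-2) + 4·(-3); (-3)·2 + 7·(-2) + 1·(-3)) = (-31, -6, -23)
The requested component of w2 is -6.

-6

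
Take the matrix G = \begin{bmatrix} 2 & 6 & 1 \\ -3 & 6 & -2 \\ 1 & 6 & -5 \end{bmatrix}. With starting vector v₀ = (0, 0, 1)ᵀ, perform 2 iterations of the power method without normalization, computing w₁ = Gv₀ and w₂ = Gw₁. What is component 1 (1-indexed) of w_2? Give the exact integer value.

-15

w1 = Gv₀ = (1, -2, -5)
w2 = Gw1 = (-15, -5, 14)
The requested component of w2 is -15.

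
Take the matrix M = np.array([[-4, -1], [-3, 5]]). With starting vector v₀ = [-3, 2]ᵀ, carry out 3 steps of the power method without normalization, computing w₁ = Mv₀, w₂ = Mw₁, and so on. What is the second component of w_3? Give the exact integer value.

502

w1 = Mv₀ = ((-4)·(-3) + (-1)·2; (-3)·(-3) + 5·2) = (10, 19)
w2 = Mw1 = ((-4)·10 + (-1)·19; (-3)·10 + 5·19) = (-59, 65)
w3 = Mw2 = (171, 502)
The requested component of w3 is 502.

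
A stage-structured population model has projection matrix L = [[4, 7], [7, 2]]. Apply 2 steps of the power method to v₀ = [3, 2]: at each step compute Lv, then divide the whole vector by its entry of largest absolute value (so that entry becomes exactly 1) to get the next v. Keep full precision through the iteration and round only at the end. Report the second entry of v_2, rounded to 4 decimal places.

Lv0 = (26.00000, 25.00000); divide by 26.00000 → v1 = (1.00000, 0.96154)
Lv1 = (10.73077, 8.92308); divide by 10.73077 → v2 = (1.00000, 0.83154)
Requested entry of v2: 232/279 = 0.8315

0.8315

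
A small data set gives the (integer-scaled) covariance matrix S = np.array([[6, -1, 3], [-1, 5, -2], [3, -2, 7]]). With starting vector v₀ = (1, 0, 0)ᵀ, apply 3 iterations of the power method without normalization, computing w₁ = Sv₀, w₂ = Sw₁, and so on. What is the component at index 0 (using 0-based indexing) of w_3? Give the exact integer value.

416

w1 = Sv₀ = (6·1 + (-1)·0 + 3·0; (-1)·1 + 5·0 + (-2)·0; 3·1 + (-2)·0 + 7·0) = (6, -1, 3)
w2 = Sw1 = (6·6 + (-1)·(-1) + 3·3; (-1)·6 + 5·(-1) + (-2)·3; 3·6 + (-2)·(-1) + 7·3) = (46, -17, 41)
w3 = Sw2 = (416, -213, 459)
The requested component of w3 is 416.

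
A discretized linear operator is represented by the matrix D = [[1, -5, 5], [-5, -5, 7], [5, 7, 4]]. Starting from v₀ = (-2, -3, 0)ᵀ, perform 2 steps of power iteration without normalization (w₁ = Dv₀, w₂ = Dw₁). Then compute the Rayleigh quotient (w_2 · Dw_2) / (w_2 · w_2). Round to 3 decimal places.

w1 = Dv₀ = (1·(-2) + (-5)·(-3) + 5·0; (-5)·(-2) + (-5)·(-3) + 7·0; 5·(-2) + 7·(-3) + 4·0) = (13, 25, -31)
w2 = Dw1 = (1·13 + (-5)·25 + 5·(-31); (-5)·13 + (-5)·25 + 7·(-31); 5·13 + 7·25 + 4·(-31)) = (-267, -407, 116)
Dw2 = (2348, 4182, -3720)
w2·Dw2 = (-267)·2348 + (-407)·4182 + 116·(-3720) = -2760510; w2·w2 = (-267)·(-267) + (-407)·(-407) + 116·116 = 250394
λ ≈ -2760510/250394 = -11.025

-11.025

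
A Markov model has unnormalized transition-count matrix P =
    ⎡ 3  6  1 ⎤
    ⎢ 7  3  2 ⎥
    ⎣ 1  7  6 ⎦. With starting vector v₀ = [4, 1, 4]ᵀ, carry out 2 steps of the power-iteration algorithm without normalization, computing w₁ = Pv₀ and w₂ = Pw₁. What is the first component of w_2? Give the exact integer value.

335

w1 = Pv₀ = (22, 39, 35)
w2 = Pw1 = (335, 341, 505)
The requested component of w2 is 335.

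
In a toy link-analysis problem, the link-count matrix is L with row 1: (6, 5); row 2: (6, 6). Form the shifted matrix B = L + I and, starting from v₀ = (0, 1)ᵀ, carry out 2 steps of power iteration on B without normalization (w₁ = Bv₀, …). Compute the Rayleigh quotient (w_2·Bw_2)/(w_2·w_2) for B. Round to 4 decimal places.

B = L + I has rows (7, 5); (6, 7)
w1 = Bv₀ = (7·0 + 5·1; 6·0 + 7·1) = (5, 7)
w2 = Bw1 = (7·5 + 5·7; 6·5 + 7·7) = (70, 79)
Bw2 = (885, 973)
w2·Bw2 = 138817; w2·w2 = 11141; μ ≈ 138817/11141 = 12.4600

μ ≈ 12.4600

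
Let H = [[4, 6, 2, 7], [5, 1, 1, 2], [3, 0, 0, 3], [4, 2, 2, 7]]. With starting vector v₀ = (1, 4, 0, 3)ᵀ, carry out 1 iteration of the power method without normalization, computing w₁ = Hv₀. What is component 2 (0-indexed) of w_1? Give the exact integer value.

w1 = Hv₀ = (49, 15, 12, 33)
The requested component of w1 is 12.

12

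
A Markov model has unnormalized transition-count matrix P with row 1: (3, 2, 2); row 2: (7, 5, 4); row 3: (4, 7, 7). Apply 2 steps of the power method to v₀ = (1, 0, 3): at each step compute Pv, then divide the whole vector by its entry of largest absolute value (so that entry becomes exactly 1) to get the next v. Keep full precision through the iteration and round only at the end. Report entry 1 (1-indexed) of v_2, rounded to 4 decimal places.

Pv0 = (9.00000, 19.00000, 25.00000); divide by 25.00000 → v1 = (0.36000, 0.76000, 1.00000)
Pv1 = (4.60000, 10.32000, 13.76000); divide by 13.76000 → v2 = (0.33430, 0.75000, 1.00000)
Requested entry of v2: 115/344 = 0.3343

0.3343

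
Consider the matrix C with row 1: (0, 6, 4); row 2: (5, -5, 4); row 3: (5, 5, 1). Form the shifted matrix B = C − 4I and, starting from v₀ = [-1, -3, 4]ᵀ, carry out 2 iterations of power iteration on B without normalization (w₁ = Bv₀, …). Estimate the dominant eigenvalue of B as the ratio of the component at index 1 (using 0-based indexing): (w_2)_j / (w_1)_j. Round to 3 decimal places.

B = C − 4I has rows (-4, 6, 4); (5, -9, 4); (5, 5, -3)
w1 = Bv₀ = ((-4)·(-1) + 6·(-3) + 4·4; 5·(-1) + (-9)·(-3) + 4·4; 5·(-1) + 5·(-3) + (-3)·4) = (2, 38, -32)
w2 = Bw1 = ((-4)·2 + 6·38 + 4·(-32); 5·2 + (-9)·38 + 4·(-32); 5·2 + 5·38 + (-3)·(-32)) = (92, -460, 296)
Ratio: -460/38 = -12.105

-12.105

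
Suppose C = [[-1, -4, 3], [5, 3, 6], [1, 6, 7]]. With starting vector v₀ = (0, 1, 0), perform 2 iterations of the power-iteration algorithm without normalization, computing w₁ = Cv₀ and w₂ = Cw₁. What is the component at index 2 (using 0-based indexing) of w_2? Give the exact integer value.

56

w1 = Cv₀ = ((-1)·0 + (-4)·1 + 3·0; 5·0 + 3·1 + 6·0; 1·0 + 6·1 + 7·0) = (-4, 3, 6)
w2 = Cw1 = ((-1)·(-4) + (-4)·3 + 3·6; 5·(-4) + 3·3 + 6·6; 1·(-4) + 6·3 + 7·6) = (10, 25, 56)
The requested component of w2 is 56.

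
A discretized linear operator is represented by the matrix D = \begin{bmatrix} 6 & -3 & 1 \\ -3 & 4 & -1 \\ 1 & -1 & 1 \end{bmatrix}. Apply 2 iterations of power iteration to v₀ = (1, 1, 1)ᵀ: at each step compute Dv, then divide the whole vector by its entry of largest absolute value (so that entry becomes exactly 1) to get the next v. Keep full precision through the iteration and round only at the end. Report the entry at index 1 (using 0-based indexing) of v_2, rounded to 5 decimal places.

Dv0 = (4.000000, 0.000000, 1.000000); divide by 4.000000 → v1 = (1.000000, 0.000000, 0.250000)
Dv1 = (6.250000, -3.250000, 1.250000); divide by 6.250000 → v2 = (1.000000, -0.520000, 0.200000)
Requested entry of v2: -13/25 = -0.52000

-0.52000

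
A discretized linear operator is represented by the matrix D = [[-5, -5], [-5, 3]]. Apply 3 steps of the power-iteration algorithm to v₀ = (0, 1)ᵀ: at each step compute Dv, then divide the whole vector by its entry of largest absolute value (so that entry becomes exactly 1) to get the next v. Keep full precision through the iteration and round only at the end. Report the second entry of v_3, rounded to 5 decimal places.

Dv0 = (-5.000000, 3.000000); divide by -5.000000 → v1 = (1.000000, -0.600000)
Dv1 = (-2.000000, -6.800000); divide by -6.800000 → v2 = (0.294118, 1.000000)
Dv2 = (-6.470588, 1.529412); divide by -6.470588 → v3 = (1.000000, -0.236364)
Requested entry of v3: 52/-220 = -0.23636

-0.23636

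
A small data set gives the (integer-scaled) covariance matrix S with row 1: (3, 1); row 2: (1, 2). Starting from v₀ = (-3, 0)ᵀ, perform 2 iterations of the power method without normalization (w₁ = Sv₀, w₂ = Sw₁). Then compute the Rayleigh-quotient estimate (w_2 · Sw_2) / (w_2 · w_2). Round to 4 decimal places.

λ ≈ 3.6000

w1 = Sv₀ = (3·(-3) + 1·0; 1·(-3) + 2·0) = (-9, -3)
w2 = Sw1 = (3·(-9) + 1·(-3); 1·(-9) + 2·(-3)) = (-30, -15)
Sw2 = (-105, -60)
w2·Sw2 = (-30)·(-105) + (-15)·(-60) = 4050; w2·w2 = (-30)·(-30) + (-15)·(-15) = 1125
λ ≈ 4050/1125 = 3.6000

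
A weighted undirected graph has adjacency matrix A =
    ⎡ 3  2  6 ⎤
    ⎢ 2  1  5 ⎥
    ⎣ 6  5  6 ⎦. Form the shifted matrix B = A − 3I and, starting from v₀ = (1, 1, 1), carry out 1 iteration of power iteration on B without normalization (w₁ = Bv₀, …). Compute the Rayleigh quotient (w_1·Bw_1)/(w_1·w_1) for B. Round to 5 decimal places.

μ ≈ 9.62105

B = A − 3I has rows (0, 2, 6); (2, -2, 5); (6, 5, 3)
w1 = Bv₀ = (0·1 + 2·1 + 6·1; 2·1 + (-2)·1 + 5·1; 6·1 + 5·1 + 3·1) = (8, 5, 14)
Bw1 = (94, 76, 115)
w1·Bw1 = 2742; w1·w1 = 285; μ ≈ 2742/285 = 9.62105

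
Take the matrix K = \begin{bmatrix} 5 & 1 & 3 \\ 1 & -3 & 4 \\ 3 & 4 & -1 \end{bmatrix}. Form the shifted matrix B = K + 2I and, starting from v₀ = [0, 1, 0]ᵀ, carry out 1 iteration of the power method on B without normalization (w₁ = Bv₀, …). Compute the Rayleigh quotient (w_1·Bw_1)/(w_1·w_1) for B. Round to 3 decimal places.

B = K + 2I has rows (7, 1, 3); (1, -1, 4); (3, 4, 1)
w1 = Bv₀ = (7·0 + 1·1 + 3·0; 1·0 + (-1)·1 + 4·0; 3·0 + 4·1 + 1·0) = (1, -1, 4)
Bw1 = (18, 18, 3)
w1·Bw1 = 12; w1·w1 = 18; μ ≈ 12/18 = 0.667

0.667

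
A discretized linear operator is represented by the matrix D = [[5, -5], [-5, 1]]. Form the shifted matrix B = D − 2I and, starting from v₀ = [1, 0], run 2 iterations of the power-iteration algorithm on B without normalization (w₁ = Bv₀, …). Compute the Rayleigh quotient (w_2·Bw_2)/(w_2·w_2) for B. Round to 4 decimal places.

B = D − 2I has rows (3, -5); (-5, -1)
w1 = Bv₀ = (3·1 + (-5)·0; (-5)·1 + (-1)·0) = (3, -5)
w2 = Bw1 = (3·3 + (-5)·(-5); (-5)·3 + (-1)·(-5)) = (34, -10)
Bw2 = (152, -160)
w2·Bw2 = 6768; w2·w2 = 1256; μ ≈ 6768/1256 = 5.3885

5.3885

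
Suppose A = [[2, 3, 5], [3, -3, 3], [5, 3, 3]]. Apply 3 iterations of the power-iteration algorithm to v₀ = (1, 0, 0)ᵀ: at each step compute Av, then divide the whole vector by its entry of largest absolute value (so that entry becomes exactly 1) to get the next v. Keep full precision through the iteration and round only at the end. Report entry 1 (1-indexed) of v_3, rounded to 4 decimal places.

Av0 = (2.00000, 3.00000, 5.00000); divide by 5.00000 → v1 = (0.40000, 0.60000, 1.00000)
Av1 = (7.60000, 2.40000, 6.80000); divide by 7.60000 → v2 = (1.00000, 0.31579, 0.89474)
Av2 = (7.42105, 4.73684, 8.63158); divide by 8.63158 → v3 = (0.85976, 0.54878, 1.00000)
Requested entry of v3: 282/328 = 0.8598

0.8598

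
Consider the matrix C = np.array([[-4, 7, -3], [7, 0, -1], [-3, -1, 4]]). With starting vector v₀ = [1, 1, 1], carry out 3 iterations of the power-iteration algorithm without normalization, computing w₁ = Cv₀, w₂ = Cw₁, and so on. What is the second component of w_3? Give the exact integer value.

w1 = Cv₀ = ((-4)·1 + 7·1 + (-3)·1; 7·1 + 0·1 + (-1)·1; (-3)·1 + (-1)·1 + 4·1) = (0, 6, 0)
w2 = Cw1 = ((-4)·0 + 7·6 + (-3)·0; 7·0 + 0·6 + (-1)·0; (-3)·0 + (-1)·6 + 4·0) = (42, 0, -6)
w3 = Cw2 = (-150, 300, -150)
The requested component of w3 is 300.

300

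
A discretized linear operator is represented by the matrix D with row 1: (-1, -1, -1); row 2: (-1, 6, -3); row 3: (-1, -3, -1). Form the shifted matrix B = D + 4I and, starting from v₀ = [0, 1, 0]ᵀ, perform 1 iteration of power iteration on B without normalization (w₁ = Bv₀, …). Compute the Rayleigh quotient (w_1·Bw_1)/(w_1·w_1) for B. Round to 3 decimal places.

B = D + 4I has rows (3, -1, -1); (-1, 10, -3); (-1, -3, 3)
w1 = Bv₀ = (-1, 10, -3)
Bw1 = (-10, 110, -38)
w1·Bw1 = 1224; w1·w1 = 110; μ ≈ 1224/110 = 11.127

μ ≈ 11.127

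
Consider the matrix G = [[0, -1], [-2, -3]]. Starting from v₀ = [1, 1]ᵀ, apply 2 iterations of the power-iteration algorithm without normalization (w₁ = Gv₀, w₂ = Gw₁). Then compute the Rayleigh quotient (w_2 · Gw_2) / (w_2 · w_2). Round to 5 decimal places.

w1 = Gv₀ = (-1, -5)
w2 = Gw1 = (5, 17)
Gw2 = (-17, -61)
w2·Gw2 = 5·(-17) + 17·(-61) = -1122; w2·w2 = 5·5 + 17·17 = 314
λ ≈ -1122/314 = -3.57325

-3.57325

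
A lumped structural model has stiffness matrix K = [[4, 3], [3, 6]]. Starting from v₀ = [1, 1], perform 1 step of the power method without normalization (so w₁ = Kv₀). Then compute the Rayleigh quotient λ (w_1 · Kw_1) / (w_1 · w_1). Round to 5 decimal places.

λ ≈ 8.15385

w1 = Kv₀ = (4·1 + 3·1; 3·1 + 6·1) = (7, 9)
Kw1 = (55, 75)
w1·Kw1 = 7·55 + 9·75 = 1060; w1·w1 = 7·7 + 9·9 = 130
λ ≈ 1060/130 = 8.15385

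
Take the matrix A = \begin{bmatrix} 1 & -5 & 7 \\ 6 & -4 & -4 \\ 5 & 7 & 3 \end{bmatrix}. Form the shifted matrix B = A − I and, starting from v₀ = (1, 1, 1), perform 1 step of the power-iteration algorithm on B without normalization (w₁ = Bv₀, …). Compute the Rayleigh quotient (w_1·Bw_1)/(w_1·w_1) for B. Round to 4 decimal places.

B = A − I has rows (0, -5, 7); (6, -5, -4); (5, 7, 2)
w1 = Bv₀ = (0·1 + (-5)·1 + 7·1; 6·1 + (-5)·1 + (-4)·1; 5·1 + 7·1 + 2·1) = (2, -3, 14)
Bw1 = (113, -29, 17)
w1·Bw1 = 551; w1·w1 = 209; μ ≈ 551/209 = 2.6364

μ ≈ 2.6364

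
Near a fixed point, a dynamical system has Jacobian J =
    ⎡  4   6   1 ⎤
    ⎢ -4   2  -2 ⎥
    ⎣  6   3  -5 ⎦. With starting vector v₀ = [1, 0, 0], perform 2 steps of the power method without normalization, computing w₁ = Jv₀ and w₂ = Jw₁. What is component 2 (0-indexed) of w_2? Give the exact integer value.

-18

w1 = Jv₀ = (4·1 + 6·0 + 1·0; (-4)·1 + 2·0 + (-2)·0; 6·1 + 3·0 + (-5)·0) = (4, -4, 6)
w2 = Jw1 = (4·4 + 6·(-4) + 1·6; (-4)·4 + 2·(-4) + (-2)·6; 6·4 + 3·(-4) + (-5)·6) = (-2, -36, -18)
The requested component of w2 is -18.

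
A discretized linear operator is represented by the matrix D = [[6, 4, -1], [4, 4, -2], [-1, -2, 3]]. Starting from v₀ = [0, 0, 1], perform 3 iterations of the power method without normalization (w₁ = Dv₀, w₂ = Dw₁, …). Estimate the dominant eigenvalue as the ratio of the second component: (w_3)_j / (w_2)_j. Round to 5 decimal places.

w1 = Dv₀ = (6·0 + 4·0 + (-1)·1; 4·0 + 4·0 + (-2)·1; (-1)·0 + (-2)·0 + 3·1) = (-1, -2, 3)
w2 = Dw1 = (6·(-1) + 4·(-2) + (-1)·3; 4·(-1) + 4·(-2) + (-2)·3; (-1)·(-1) + (-2)·(-2) + 3·3) = (-17, -18, 14)
w3 = Dw2 = (-188, -168, 95)
Ratio at component: -168 / -18 = 9.33333

λ ≈ 9.33333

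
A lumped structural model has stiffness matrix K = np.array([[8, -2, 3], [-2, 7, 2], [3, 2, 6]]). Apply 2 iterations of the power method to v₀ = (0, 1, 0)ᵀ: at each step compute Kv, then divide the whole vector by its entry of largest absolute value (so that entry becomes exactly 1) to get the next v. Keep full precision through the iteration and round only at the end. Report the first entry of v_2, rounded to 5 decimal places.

-0.42105

Kv0 = (-2.000000, 7.000000, 2.000000); divide by 7.000000 → v1 = (-0.285714, 1.000000, 0.285714)
Kv1 = (-3.428571, 8.142857, 2.857143); divide by 8.142857 → v2 = (-0.421053, 1.000000, 0.350877)
Requested entry of v2: -24/57 = -0.42105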